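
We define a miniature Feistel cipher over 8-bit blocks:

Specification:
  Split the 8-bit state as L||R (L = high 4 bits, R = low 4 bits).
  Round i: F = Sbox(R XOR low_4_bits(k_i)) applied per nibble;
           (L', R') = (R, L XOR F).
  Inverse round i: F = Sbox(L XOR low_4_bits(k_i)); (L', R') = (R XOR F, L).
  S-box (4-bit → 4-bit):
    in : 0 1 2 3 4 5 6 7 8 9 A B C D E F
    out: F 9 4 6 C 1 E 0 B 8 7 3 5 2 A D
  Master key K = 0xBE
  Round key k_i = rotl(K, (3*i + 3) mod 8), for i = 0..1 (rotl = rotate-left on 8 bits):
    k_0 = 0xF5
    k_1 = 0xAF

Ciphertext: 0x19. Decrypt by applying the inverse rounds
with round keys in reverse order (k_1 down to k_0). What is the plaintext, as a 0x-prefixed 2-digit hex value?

s_0 = ciphertext = 0x19
s_1 = InvRound(s_0, k_1) = 0x31
s_2 = InvRound(s_1, k_0) = 0xF3

0xF3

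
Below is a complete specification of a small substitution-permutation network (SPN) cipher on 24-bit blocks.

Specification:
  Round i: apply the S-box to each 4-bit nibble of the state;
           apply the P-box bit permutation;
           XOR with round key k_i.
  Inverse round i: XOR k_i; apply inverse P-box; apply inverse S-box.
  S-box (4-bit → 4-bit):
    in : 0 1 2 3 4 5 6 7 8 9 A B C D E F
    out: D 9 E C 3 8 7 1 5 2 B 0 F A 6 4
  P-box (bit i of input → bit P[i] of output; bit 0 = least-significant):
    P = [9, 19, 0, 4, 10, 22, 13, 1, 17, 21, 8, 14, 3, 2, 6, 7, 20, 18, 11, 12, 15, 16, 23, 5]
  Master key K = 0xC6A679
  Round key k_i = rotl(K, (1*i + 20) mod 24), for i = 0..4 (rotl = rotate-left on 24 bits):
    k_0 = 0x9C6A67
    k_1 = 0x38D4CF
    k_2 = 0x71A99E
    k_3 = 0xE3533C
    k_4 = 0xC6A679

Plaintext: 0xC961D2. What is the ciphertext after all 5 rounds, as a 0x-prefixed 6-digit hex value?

0x0CFD08

s_0 = plaintext = 0xC961D2
s_1 = Round(s_0, k_0) = 0x53AA18
s_2 = Round(s_1, k_1) = 0x1A8A60
s_3 = Round(s_2, k_2) = 0x075FE7
s_4 = Round(s_3, k_3) = 0x33F09C
s_5 = Round(s_4, k_4) = 0x0CFD08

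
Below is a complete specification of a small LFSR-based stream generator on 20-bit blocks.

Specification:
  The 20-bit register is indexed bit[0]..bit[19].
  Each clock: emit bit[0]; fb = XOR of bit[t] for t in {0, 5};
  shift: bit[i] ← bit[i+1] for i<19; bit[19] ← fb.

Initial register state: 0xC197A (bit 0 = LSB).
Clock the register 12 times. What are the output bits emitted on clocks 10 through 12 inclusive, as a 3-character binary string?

001

reg_0 = 0xC197A
clock 1: out=0, reg = 0xE0CBD
clock 2: out=1, reg = 0x7065E
clock 3: out=0, reg = 0x3832F
clock 4: out=1, reg = 0x1C197
clock 5: out=1, reg = 0x8E0CB
clock 6: out=1, reg = 0xC7065
clock 7: out=1, reg = 0x63832
clock 8: out=0, reg = 0xB1C19
clock 9: out=1, reg = 0xD8E0C
clock 10: out=0, reg = 0x6C706
clock 11: out=0, reg = 0x36383
clock 12: out=1, reg = 0x9B1C1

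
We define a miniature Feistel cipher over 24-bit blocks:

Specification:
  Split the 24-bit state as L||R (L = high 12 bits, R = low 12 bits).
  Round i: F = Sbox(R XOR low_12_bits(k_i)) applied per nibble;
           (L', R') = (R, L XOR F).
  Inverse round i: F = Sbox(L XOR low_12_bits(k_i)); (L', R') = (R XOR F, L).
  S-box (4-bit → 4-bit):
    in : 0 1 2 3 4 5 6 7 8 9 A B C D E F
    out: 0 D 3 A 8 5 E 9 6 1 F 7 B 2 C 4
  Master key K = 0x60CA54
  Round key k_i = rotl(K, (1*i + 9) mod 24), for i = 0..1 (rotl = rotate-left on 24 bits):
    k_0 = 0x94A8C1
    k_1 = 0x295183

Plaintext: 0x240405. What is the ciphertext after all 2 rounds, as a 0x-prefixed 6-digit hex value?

0x9F8292

s_0 = plaintext = 0x240405
s_1 = Round(s_0, k_0) = 0x4059F8
s_2 = Round(s_1, k_1) = 0x9F8292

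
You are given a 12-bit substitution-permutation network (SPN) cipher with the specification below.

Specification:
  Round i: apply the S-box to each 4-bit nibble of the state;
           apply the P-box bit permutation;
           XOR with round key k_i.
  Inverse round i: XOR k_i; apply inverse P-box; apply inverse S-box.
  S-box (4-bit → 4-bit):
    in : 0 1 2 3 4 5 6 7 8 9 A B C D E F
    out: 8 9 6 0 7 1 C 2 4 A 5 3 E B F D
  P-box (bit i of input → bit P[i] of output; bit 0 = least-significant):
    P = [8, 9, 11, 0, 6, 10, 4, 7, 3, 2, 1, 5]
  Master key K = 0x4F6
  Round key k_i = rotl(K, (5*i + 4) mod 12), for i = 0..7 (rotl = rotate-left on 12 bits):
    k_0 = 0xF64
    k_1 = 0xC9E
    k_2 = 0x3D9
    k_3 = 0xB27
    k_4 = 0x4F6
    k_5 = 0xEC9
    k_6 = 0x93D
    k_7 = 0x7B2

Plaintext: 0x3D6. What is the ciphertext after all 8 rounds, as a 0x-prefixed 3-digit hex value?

0xAE0

s_0 = plaintext = 0x3D6
s_1 = Round(s_0, k_0) = 0x3A5
s_2 = Round(s_1, k_1) = 0xDCE
s_3 = Round(s_2, k_2) = 0xC64
s_4 = Round(s_3, k_3) = 0x091
s_5 = Round(s_4, k_4) = 0x157
s_6 = Round(s_5, k_5) = 0xCA1
s_7 = Round(s_6, k_6) = 0x84A
s_8 = Round(s_7, k_7) = 0xAE0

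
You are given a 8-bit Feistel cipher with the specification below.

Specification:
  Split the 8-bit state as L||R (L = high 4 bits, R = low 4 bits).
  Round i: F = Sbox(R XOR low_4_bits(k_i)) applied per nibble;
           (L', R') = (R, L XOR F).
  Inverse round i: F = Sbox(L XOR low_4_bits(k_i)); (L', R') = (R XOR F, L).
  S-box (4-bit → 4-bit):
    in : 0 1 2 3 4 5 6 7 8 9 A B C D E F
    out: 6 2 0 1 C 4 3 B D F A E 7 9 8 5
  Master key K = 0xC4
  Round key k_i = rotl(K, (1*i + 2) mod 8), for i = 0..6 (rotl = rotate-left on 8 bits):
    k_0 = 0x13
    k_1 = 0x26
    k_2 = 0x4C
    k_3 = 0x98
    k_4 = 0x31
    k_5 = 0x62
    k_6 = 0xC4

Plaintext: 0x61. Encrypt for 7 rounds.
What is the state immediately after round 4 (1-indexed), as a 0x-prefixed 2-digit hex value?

0x81

s_0 = plaintext = 0x61
s_1 = Round(s_0, k_0) = 0x16
s_2 = Round(s_1, k_1) = 0x67
s_3 = Round(s_2, k_2) = 0x78
s_4 = Round(s_3, k_3) = 0x81
s_5 = Round(s_4, k_4) = 0x1E
s_6 = Round(s_5, k_5) = 0xE6
s_7 = Round(s_6, k_6) = 0x6E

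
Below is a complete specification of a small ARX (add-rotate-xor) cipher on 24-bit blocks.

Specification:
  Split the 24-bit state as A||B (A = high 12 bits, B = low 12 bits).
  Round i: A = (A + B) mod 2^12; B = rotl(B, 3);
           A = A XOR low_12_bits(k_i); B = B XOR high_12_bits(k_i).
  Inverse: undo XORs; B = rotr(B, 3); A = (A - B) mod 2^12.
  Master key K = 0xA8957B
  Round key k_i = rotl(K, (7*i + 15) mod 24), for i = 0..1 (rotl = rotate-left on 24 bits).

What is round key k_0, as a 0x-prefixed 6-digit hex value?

0xBDD44A

K = 0xA8957B
k_0 = rotl(K, (7*0+15) mod 24) = rotl(K, 15) = 0xBDD44A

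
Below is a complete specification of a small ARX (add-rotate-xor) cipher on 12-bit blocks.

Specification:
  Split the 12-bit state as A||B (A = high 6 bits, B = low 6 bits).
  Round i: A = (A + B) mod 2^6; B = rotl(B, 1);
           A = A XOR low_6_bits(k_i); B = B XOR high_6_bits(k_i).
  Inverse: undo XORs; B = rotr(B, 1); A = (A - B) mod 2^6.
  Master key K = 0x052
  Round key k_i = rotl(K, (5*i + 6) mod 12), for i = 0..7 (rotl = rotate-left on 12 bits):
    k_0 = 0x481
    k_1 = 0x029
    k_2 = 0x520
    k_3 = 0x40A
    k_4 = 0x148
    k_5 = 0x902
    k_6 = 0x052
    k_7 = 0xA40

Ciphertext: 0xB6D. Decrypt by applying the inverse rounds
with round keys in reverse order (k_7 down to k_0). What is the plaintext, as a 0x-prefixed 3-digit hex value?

0x825

s_0 = ciphertext = 0xB6D
s_1 = InvRound(s_0, k_7) = 0xAC2
s_2 = InvRound(s_1, k_6) = 0x621
s_3 = InvRound(s_2, k_5) = 0xE22
s_4 = InvRound(s_3, k_4) = 0xF73
s_5 = InvRound(s_4, k_3) = 0x1B1
s_6 = InvRound(s_5, k_2) = 0xD32
s_7 = InvRound(s_6, k_1) = 0x119
s_8 = InvRound(s_7, k_0) = 0x825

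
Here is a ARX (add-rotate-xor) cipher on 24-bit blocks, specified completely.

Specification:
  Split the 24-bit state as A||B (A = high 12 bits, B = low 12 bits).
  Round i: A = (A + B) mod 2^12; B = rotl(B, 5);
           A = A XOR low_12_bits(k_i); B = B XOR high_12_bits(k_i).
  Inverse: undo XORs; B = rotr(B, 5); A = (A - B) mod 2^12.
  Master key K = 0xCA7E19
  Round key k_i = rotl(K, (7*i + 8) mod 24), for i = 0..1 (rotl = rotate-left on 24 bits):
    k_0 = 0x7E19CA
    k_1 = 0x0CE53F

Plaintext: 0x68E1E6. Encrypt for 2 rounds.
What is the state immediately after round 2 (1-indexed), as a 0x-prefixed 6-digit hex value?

0x9DF498

s_0 = plaintext = 0x68E1E6
s_1 = Round(s_0, k_0) = 0x1BEB22
s_2 = Round(s_1, k_1) = 0x9DF498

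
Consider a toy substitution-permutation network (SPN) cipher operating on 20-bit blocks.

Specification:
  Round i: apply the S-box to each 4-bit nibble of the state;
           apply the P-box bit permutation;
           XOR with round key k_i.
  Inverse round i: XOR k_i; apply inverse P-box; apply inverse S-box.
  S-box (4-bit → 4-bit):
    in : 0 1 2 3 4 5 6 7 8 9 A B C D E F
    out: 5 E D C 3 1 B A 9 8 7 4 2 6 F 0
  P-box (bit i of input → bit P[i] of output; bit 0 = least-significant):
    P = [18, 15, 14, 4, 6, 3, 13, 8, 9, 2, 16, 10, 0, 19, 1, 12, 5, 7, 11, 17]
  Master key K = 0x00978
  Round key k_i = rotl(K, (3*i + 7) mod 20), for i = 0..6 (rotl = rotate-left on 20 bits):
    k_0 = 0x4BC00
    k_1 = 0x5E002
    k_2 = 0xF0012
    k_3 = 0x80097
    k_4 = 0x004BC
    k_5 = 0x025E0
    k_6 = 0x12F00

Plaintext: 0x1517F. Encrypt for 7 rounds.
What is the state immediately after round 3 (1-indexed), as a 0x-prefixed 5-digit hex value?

0x992B9

s_0 = plaintext = 0x1517F
s_1 = Round(s_0, k_0) = 0x7B18D
s_2 = Round(s_1, k_1) = 0x625C4
s_3 = Round(s_2, k_2) = 0x992B9
s_4 = Round(s_3, k_3) = 0xB3687
s_5 = Round(s_4, k_4) = 0x09BEA
s_6 = Round(s_5, k_5) = 0x5DC88
s_7 = Round(s_6, k_6) = 0xD2E76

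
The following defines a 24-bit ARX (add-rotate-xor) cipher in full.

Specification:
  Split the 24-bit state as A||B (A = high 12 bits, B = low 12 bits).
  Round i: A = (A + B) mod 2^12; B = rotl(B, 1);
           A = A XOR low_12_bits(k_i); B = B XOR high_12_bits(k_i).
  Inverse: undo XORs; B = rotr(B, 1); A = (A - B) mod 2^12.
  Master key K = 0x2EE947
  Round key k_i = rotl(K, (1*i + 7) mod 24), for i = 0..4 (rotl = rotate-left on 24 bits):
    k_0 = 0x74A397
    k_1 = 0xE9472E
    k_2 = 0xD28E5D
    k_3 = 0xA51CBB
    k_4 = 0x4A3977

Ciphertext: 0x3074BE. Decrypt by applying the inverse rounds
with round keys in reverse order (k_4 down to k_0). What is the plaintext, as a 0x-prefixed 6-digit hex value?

0x098E80

s_0 = ciphertext = 0x3074BE
s_1 = InvRound(s_0, k_4) = 0x26280E
s_2 = InvRound(s_1, k_3) = 0x5AA92F
s_3 = InvRound(s_2, k_2) = 0x1F4A03
s_4 = InvRound(s_3, k_1) = 0xC8FA4B
s_5 = InvRound(s_4, k_0) = 0x098E80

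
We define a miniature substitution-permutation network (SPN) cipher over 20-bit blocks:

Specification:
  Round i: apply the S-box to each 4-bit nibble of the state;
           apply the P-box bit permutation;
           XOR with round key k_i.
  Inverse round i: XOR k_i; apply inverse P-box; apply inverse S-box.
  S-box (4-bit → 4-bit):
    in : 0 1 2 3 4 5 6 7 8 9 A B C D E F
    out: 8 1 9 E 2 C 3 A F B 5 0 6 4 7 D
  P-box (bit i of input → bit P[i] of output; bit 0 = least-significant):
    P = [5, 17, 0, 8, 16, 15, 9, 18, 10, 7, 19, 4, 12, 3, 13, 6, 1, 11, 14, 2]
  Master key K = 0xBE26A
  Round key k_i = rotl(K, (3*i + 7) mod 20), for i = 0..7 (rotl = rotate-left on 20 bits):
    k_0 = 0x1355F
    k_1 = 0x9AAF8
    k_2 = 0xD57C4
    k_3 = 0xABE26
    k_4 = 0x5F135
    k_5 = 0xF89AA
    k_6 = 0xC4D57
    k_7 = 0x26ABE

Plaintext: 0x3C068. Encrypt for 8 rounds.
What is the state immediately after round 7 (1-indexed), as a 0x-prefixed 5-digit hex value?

s_0 = plaintext = 0x3C068
s_1 = Round(s_0, k_0) = 0x2DC62
s_2 = Round(s_1, k_1) = 0x00B5E
s_3 = Round(s_2, k_2) = 0xB55A1
s_4 = Round(s_3, k_3) = 0x39C56
s_5 = Round(s_4, k_4) = 0xBABD9
s_6 = Round(s_5, k_5) = 0xDBA8A
s_7 = Round(s_6, k_6) = 0x18B76
s_8 = Round(s_7, k_7) = 0x4DAD4

0x18B76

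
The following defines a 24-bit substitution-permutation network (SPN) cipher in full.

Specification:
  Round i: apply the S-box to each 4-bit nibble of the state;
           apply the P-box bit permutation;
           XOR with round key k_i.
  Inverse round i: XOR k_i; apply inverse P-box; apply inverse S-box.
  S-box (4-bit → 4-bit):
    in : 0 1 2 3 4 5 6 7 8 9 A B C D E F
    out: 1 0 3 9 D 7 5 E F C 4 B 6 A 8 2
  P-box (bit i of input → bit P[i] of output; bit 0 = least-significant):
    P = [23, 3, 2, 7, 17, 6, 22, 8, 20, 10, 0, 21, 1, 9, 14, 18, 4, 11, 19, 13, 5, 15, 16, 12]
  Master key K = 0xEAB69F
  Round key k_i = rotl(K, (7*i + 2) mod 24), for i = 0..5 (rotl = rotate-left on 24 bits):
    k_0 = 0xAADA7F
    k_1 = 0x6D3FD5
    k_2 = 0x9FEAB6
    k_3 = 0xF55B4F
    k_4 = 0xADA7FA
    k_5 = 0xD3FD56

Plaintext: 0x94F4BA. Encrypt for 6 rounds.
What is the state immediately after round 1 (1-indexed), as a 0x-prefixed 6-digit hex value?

s_0 = plaintext = 0x94F4BA
s_1 = Round(s_0, k_0) = 0x91E92A
s_2 = Round(s_1, k_1) = 0x4A2F90
s_3 = Round(s_2, k_2) = 0x56FD94
s_4 = Round(s_3, k_3) = 0x1CDCFB
s_5 = Round(s_4, k_4) = 0x21A933
s_6 = Round(s_5, k_5) = 0x713CF7

0x91E92A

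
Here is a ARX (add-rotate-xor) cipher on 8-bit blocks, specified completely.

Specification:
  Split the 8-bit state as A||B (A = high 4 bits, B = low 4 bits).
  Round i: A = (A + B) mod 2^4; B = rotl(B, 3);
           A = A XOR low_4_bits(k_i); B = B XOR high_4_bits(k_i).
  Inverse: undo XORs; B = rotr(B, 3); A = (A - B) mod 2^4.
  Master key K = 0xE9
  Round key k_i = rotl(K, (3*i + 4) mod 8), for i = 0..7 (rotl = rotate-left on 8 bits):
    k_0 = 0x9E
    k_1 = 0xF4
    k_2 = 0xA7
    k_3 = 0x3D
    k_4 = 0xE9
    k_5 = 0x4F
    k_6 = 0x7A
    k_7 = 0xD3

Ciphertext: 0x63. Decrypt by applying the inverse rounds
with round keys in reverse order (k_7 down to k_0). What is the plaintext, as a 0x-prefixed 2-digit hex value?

0x73

s_0 = ciphertext = 0x63
s_1 = InvRound(s_0, k_7) = 0x8D
s_2 = InvRound(s_1, k_6) = 0xD5
s_3 = InvRound(s_2, k_5) = 0x02
s_4 = InvRound(s_3, k_4) = 0x09
s_5 = InvRound(s_4, k_3) = 0x85
s_6 = InvRound(s_5, k_2) = 0x0F
s_7 = InvRound(s_6, k_1) = 0x40
s_8 = InvRound(s_7, k_0) = 0x73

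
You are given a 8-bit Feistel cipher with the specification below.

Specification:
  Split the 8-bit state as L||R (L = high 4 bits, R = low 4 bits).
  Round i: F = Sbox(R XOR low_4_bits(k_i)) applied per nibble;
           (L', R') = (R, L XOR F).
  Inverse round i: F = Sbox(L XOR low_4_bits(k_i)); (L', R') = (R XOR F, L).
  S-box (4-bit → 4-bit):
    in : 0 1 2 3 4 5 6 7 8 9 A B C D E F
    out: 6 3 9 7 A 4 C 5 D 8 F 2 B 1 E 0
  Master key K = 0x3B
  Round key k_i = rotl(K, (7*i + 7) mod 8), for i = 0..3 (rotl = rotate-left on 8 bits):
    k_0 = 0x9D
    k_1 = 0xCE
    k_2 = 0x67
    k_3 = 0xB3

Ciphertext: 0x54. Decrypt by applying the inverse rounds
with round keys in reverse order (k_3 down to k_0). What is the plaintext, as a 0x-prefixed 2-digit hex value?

0x0A

s_0 = ciphertext = 0x54
s_1 = InvRound(s_0, k_3) = 0x85
s_2 = InvRound(s_1, k_2) = 0x58
s_3 = InvRound(s_2, k_1) = 0xA5
s_4 = InvRound(s_3, k_0) = 0x0A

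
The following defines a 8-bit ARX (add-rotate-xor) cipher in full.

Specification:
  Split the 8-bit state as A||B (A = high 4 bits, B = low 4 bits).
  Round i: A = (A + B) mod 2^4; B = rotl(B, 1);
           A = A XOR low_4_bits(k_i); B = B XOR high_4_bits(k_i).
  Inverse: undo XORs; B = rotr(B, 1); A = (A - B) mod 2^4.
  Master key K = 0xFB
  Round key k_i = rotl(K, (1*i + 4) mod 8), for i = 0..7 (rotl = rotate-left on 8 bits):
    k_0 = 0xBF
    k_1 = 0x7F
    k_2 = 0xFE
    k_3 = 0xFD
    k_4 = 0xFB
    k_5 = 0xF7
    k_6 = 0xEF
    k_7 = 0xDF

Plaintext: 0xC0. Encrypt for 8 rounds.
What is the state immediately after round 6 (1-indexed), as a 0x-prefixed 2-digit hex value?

s_0 = plaintext = 0xC0
s_1 = Round(s_0, k_0) = 0x3B
s_2 = Round(s_1, k_1) = 0x10
s_3 = Round(s_2, k_2) = 0xFF
s_4 = Round(s_3, k_3) = 0x30
s_5 = Round(s_4, k_4) = 0x8F
s_6 = Round(s_5, k_5) = 0x00
s_7 = Round(s_6, k_6) = 0xFE
s_8 = Round(s_7, k_7) = 0x20

0x00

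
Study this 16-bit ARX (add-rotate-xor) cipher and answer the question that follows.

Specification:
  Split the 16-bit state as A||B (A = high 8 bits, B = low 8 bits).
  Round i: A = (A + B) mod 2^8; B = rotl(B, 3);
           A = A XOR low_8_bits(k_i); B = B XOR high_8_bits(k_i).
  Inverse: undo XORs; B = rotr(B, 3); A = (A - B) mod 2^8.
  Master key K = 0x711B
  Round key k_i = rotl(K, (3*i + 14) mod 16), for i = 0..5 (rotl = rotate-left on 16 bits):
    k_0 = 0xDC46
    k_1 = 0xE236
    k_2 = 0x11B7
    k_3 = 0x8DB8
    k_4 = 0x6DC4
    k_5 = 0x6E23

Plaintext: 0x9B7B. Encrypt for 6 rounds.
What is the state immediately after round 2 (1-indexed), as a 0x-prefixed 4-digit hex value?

s_0 = plaintext = 0x9B7B
s_1 = Round(s_0, k_0) = 0x5007
s_2 = Round(s_1, k_1) = 0x61DA
s_3 = Round(s_2, k_2) = 0x8CC7
s_4 = Round(s_3, k_3) = 0xEBB3
s_5 = Round(s_4, k_4) = 0x5AF0
s_6 = Round(s_5, k_5) = 0x69E9

0x61DA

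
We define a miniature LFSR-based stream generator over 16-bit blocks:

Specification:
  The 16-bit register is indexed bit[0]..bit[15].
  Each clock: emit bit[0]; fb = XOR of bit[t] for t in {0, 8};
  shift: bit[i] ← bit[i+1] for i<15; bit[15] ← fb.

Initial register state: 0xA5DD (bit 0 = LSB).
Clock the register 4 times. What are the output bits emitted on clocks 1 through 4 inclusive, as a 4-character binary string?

reg_0 = 0xA5DD
clock 1: out=1, reg = 0x52EE
clock 2: out=0, reg = 0x2977
clock 3: out=1, reg = 0x14BB
clock 4: out=1, reg = 0x8A5D

1011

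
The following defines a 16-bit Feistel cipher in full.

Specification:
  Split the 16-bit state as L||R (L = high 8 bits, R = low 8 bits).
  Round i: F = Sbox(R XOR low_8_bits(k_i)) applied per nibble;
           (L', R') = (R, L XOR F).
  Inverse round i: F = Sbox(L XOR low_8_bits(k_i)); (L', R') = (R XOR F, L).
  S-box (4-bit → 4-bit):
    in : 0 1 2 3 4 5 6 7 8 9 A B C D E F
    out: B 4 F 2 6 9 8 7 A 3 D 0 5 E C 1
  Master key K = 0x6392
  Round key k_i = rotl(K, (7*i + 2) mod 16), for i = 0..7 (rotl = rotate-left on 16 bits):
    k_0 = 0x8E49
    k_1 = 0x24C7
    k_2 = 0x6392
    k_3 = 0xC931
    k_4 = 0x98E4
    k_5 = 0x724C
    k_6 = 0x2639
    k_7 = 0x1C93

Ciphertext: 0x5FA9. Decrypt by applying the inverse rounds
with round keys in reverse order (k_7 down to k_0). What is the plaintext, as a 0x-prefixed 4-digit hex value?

s_0 = ciphertext = 0x5FA9
s_1 = InvRound(s_0, k_7) = 0xFC5F
s_2 = InvRound(s_1, k_6) = 0x06FC
s_3 = InvRound(s_2, k_5) = 0x9106
s_4 = InvRound(s_3, k_4) = 0x7F91
s_5 = InvRound(s_4, k_3) = 0xFD7F
s_6 = InvRound(s_5, k_2) = 0xFEFD
s_7 = InvRound(s_6, k_1) = 0xDEFE
s_8 = InvRound(s_7, k_0) = 0xC9DE

0xC9DE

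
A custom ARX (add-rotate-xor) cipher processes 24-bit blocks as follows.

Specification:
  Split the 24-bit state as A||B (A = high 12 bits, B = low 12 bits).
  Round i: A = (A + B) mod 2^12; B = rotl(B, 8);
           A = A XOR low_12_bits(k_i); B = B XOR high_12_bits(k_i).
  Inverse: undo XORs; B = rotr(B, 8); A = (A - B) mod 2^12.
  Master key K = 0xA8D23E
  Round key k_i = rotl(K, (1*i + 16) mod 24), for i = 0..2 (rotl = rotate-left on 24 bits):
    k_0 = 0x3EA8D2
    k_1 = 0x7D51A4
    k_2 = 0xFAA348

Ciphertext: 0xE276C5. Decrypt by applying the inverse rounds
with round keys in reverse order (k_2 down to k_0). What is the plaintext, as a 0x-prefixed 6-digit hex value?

0xB122B1

s_0 = ciphertext = 0xE276C5
s_1 = InvRound(s_0, k_2) = 0x6766F9
s_2 = InvRound(s_1, k_1) = 0x5112C1
s_3 = InvRound(s_2, k_0) = 0xB122B1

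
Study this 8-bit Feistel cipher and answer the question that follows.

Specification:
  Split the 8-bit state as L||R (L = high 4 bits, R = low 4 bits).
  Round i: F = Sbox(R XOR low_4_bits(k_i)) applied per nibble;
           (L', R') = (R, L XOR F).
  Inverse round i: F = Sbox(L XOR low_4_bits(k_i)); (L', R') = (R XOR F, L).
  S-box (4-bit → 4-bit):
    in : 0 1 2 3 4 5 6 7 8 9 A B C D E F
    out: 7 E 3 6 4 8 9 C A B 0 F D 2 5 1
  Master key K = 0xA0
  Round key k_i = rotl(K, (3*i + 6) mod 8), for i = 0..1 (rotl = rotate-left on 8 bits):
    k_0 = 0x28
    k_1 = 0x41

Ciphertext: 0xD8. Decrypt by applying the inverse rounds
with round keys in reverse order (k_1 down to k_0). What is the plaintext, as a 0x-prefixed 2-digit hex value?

s_0 = ciphertext = 0xD8
s_1 = InvRound(s_0, k_1) = 0x5D
s_2 = InvRound(s_1, k_0) = 0xF5

0xF5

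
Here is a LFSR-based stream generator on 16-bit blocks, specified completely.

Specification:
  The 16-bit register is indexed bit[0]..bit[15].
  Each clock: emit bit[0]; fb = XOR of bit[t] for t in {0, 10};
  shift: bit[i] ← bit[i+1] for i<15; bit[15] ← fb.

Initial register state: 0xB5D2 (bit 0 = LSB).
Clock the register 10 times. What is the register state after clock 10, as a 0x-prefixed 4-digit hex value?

reg_0 = 0xB5D2
clock 1: out=0, reg = 0xDAE9
clock 2: out=1, reg = 0xED74
clock 3: out=0, reg = 0xF6BA
clock 4: out=0, reg = 0xFB5D
clock 5: out=1, reg = 0xFDAE
clock 6: out=0, reg = 0xFED7
clock 7: out=1, reg = 0x7F6B
clock 8: out=1, reg = 0x3FB5
clock 9: out=1, reg = 0x1FDA
clock 10: out=0, reg = 0x8FED

0x8FED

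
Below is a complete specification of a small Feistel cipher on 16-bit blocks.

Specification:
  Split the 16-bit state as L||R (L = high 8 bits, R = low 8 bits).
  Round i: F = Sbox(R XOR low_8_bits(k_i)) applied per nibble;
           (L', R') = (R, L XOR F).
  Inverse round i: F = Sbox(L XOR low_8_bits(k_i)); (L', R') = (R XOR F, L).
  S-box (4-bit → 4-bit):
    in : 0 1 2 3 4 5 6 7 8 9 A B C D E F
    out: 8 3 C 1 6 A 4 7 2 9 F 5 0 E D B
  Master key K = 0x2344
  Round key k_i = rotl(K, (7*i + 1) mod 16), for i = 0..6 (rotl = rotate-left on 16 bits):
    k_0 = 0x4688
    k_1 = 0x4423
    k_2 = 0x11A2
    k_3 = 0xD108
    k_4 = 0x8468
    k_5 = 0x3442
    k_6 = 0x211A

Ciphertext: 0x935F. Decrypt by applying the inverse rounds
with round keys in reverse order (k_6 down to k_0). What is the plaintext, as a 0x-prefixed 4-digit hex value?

s_0 = ciphertext = 0x935F
s_1 = InvRound(s_0, k_6) = 0x7693
s_2 = InvRound(s_1, k_5) = 0x8576
s_3 = InvRound(s_2, k_4) = 0xA885
s_4 = InvRound(s_3, k_3) = 0x7DA8
s_5 = InvRound(s_4, k_2) = 0x437D
s_6 = InvRound(s_5, k_1) = 0x3543
s_7 = InvRound(s_6, k_0) = 0x1D35

0x1D35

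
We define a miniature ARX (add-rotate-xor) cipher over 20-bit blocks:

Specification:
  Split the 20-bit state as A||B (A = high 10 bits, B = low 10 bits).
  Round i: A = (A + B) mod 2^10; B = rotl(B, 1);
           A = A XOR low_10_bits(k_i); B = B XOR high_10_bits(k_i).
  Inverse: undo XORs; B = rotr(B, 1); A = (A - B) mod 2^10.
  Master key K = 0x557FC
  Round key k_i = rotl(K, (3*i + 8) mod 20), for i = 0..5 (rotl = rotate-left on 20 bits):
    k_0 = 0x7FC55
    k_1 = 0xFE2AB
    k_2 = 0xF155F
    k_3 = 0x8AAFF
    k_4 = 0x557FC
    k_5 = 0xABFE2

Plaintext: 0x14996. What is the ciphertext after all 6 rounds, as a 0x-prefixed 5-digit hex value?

0xEB379

s_0 = plaintext = 0x14996
s_1 = Round(s_0, k_0) = 0x6F6D3
s_2 = Round(s_1, k_1) = 0x8EE5F
s_3 = Round(s_2, k_2) = 0x7177A
s_4 = Round(s_3, k_3) = 0xF00DF
s_5 = Round(s_4, k_4) = 0xD8CEB
s_6 = Round(s_5, k_5) = 0xEB379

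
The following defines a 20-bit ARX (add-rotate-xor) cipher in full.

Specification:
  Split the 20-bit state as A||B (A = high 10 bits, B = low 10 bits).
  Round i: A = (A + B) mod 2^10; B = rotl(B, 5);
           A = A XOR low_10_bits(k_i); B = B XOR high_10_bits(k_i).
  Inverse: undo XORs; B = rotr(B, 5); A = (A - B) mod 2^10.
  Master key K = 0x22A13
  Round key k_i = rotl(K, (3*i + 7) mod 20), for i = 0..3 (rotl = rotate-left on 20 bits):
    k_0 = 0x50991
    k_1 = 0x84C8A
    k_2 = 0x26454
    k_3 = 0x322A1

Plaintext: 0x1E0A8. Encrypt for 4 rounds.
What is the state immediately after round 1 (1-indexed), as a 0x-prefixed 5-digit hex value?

s_0 = plaintext = 0x1E0A8
s_1 = Round(s_0, k_0) = 0x2C447
s_2 = Round(s_1, k_1) = 0x1CAF1
s_3 = Round(s_2, k_2) = 0xCDEAE
s_4 = Round(s_3, k_3) = 0xD111D

0x2C447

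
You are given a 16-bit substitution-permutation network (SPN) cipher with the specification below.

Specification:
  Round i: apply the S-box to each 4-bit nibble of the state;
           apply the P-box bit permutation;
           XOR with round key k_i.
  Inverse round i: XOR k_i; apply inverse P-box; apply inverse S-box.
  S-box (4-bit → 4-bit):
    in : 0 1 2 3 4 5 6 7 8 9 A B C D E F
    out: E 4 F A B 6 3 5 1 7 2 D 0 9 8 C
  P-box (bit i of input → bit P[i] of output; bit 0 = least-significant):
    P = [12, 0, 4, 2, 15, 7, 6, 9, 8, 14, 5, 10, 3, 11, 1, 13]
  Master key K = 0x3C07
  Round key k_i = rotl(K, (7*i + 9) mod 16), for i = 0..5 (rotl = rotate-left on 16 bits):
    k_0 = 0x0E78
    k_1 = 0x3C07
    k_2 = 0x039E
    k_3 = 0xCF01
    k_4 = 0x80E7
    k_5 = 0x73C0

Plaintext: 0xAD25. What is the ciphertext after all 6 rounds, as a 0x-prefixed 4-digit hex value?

s_0 = plaintext = 0xAD25
s_1 = Round(s_0, k_0) = 0x81A9
s_2 = Round(s_1, k_1) = 0x2CBE
s_3 = Round(s_2, k_2) = 0xA9D0
s_4 = Round(s_3, k_3) = 0x0434
s_5 = Round(s_4, k_4) = 0xFF60
s_6 = Round(s_5, k_5) = 0xD777

0xD777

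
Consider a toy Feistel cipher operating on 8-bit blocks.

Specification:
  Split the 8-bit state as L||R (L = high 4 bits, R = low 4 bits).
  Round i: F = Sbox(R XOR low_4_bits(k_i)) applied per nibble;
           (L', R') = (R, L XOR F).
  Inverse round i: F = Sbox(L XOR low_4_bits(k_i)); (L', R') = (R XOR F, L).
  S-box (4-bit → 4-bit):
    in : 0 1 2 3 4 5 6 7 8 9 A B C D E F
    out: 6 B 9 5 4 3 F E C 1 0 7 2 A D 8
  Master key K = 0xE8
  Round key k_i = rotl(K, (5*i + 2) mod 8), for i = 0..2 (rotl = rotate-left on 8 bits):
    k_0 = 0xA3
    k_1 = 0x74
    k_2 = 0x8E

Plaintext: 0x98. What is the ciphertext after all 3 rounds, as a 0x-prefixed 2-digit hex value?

0x81

s_0 = plaintext = 0x98
s_1 = Round(s_0, k_0) = 0x8E
s_2 = Round(s_1, k_1) = 0xE8
s_3 = Round(s_2, k_2) = 0x81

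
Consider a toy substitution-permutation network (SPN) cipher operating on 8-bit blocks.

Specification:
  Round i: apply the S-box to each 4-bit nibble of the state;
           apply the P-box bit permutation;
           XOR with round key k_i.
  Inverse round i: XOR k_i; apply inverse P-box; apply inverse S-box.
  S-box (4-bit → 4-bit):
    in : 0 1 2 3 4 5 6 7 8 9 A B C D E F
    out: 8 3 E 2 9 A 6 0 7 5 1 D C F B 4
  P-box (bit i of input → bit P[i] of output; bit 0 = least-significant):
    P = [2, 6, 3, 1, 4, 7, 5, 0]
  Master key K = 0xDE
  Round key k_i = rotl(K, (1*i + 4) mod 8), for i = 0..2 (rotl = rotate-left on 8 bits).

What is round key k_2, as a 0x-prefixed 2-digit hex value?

K = 0xDE
k_0 = rotl(K, (1*0+4) mod 8) = rotl(K, 4) = 0xED
k_1 = rotl(K, (1*1+4) mod 8) = rotl(K, 5) = 0xDB
k_2 = rotl(K, (1*2+4) mod 8) = rotl(K, 6) = 0xB7

0xB7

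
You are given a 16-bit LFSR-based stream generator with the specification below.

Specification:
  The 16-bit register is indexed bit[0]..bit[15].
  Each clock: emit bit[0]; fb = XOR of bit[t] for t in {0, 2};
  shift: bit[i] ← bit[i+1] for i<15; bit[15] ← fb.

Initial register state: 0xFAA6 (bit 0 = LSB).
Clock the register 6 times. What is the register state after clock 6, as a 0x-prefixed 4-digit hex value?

0x3FEA

reg_0 = 0xFAA6
clock 1: out=0, reg = 0xFD53
clock 2: out=1, reg = 0xFEA9
clock 3: out=1, reg = 0xFF54
clock 4: out=0, reg = 0xFFAA
clock 5: out=0, reg = 0x7FD5
clock 6: out=1, reg = 0x3FEA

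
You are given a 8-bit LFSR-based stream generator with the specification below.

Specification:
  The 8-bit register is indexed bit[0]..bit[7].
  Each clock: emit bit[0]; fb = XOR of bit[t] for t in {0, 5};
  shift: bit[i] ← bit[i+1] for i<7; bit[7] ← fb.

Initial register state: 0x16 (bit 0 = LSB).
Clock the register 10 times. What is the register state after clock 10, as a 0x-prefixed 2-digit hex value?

0xC9

reg_0 = 0x16
clock 1: out=0, reg = 0x0B
clock 2: out=1, reg = 0x85
clock 3: out=1, reg = 0xC2
clock 4: out=0, reg = 0x61
clock 5: out=1, reg = 0x30
clock 6: out=0, reg = 0x98
clock 7: out=0, reg = 0x4C
clock 8: out=0, reg = 0x26
clock 9: out=0, reg = 0x93
clock 10: out=1, reg = 0xC9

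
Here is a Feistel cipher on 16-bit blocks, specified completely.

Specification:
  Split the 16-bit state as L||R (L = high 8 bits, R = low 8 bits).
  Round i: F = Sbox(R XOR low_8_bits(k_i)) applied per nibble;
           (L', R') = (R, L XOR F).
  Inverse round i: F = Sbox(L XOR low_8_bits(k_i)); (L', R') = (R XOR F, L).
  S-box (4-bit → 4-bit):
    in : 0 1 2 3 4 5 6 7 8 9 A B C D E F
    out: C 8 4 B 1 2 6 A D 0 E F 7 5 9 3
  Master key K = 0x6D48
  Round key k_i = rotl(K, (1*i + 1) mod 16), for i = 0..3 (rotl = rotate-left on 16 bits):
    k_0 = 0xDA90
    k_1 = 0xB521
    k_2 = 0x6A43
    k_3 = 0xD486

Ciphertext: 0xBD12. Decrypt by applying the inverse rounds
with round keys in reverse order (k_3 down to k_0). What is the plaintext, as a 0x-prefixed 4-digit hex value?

0x176F

s_0 = ciphertext = 0xBD12
s_1 = InvRound(s_0, k_3) = 0xADBD
s_2 = InvRound(s_1, k_2) = 0x24AD
s_3 = InvRound(s_2, k_1) = 0x6F24
s_4 = InvRound(s_3, k_0) = 0x176F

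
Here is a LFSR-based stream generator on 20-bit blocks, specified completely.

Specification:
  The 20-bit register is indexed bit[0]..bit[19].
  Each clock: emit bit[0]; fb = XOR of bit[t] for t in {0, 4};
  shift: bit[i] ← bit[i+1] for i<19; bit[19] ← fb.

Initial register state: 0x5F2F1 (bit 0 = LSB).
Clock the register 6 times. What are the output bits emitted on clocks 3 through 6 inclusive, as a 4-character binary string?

0011

reg_0 = 0x5F2F1
clock 1: out=1, reg = 0x2F978
clock 2: out=0, reg = 0x97CBC
clock 3: out=0, reg = 0xCBE5E
clock 4: out=0, reg = 0xE5F2F
clock 5: out=1, reg = 0xF2F97
clock 6: out=1, reg = 0x797CB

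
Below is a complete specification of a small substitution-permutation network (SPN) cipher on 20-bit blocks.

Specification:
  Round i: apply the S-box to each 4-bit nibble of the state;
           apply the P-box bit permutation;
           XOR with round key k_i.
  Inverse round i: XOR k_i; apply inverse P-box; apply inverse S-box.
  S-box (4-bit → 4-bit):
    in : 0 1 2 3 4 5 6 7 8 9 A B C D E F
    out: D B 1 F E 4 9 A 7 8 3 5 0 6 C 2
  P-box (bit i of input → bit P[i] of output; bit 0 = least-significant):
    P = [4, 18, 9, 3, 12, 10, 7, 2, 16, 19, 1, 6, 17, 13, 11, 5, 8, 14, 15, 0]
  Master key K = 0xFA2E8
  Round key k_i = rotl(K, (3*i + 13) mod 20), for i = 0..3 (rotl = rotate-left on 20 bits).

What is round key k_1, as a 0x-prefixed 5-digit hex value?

K = 0xFA2E8
k_0 = rotl(K, (3*0+13) mod 20) = rotl(K, 13) = 0xD1F45
k_1 = rotl(K, (3*1+13) mod 20) = rotl(K, 16) = 0x8FA2E

0x8FA2E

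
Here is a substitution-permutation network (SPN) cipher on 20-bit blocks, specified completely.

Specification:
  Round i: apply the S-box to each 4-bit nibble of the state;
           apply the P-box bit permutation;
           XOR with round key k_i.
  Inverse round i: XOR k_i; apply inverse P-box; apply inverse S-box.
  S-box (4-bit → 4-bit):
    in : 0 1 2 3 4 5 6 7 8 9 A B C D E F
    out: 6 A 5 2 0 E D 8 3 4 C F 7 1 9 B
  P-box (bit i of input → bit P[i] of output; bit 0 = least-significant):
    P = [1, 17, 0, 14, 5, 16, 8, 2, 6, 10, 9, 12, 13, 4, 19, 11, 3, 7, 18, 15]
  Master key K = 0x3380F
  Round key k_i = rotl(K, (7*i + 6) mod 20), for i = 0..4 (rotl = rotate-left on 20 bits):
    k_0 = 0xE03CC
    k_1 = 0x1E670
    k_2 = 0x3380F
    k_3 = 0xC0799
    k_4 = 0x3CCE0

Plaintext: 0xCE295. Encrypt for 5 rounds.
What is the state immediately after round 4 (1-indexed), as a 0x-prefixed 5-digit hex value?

s_0 = plaintext = 0xCE295
s_1 = Round(s_0, k_0) = 0x86805
s_2 = Round(s_1, k_1) = 0xA8BB9
s_3 = Round(s_2, k_2) = 0x68F7A
s_4 = Round(s_3, k_3) = 0x8F3C4
s_5 = Round(s_4, k_4) = 0x2E158

0x8F3C4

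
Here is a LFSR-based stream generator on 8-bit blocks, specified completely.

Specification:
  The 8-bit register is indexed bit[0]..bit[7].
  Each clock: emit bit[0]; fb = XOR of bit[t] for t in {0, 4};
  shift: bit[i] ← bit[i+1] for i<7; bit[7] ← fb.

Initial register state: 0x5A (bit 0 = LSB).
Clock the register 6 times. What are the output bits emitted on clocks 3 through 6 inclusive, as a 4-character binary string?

0110

reg_0 = 0x5A
clock 1: out=0, reg = 0xAD
clock 2: out=1, reg = 0xD6
clock 3: out=0, reg = 0xEB
clock 4: out=1, reg = 0xF5
clock 5: out=1, reg = 0x7A
clock 6: out=0, reg = 0xBD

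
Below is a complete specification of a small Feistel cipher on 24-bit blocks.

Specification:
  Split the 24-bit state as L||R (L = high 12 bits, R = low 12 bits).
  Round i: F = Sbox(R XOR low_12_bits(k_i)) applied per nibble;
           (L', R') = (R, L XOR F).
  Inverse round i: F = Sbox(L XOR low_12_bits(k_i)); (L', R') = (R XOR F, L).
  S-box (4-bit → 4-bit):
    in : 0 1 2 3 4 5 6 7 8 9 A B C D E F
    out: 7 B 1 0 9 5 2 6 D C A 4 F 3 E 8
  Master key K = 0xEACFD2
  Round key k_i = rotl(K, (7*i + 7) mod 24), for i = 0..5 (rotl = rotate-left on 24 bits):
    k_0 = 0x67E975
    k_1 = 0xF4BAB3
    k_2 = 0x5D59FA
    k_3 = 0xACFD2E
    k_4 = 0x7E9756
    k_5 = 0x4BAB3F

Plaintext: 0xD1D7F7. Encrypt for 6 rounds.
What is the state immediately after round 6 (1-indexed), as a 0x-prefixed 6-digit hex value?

0xBE1457

s_0 = plaintext = 0xD1D7F7
s_1 = Round(s_0, k_0) = 0x7F73CC
s_2 = Round(s_1, k_1) = 0x3CCB9F
s_3 = Round(s_2, k_2) = 0xB9F2E9
s_4 = Round(s_3, k_3) = 0x2E9369
s_5 = Round(s_4, k_4) = 0x369BE1
s_6 = Round(s_5, k_5) = 0xBE1457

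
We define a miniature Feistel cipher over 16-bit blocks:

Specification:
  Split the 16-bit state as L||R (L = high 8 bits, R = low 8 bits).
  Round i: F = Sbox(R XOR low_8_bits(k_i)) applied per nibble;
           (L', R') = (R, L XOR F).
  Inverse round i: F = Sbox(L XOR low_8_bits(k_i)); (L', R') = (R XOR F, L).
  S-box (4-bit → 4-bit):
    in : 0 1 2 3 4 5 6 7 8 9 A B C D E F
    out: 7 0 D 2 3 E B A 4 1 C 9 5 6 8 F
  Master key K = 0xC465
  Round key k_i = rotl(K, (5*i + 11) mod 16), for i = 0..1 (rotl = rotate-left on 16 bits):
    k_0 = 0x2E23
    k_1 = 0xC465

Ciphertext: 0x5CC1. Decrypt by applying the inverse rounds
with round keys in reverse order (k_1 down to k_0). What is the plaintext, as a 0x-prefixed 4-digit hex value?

s_0 = ciphertext = 0x5CC1
s_1 = InvRound(s_0, k_1) = 0xE05C
s_2 = InvRound(s_1, k_0) = 0x0EE0

0x0EE0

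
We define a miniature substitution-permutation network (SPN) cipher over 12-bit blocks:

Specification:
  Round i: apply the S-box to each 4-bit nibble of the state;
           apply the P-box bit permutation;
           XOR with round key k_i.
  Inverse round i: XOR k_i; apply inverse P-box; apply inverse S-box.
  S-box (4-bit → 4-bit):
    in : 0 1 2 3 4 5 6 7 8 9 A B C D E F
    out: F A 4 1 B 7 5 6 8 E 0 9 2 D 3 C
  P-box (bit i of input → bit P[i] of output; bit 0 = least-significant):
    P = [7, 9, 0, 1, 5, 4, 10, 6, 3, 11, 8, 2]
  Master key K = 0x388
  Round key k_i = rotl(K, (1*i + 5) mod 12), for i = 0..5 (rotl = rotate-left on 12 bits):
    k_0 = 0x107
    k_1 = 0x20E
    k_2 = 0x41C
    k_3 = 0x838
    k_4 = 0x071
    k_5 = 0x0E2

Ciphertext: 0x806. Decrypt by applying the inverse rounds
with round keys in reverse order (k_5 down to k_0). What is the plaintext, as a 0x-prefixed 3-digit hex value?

s_0 = ciphertext = 0x806
s_1 = InvRound(s_0, k_5) = 0x1B3
s_2 = InvRound(s_1, k_4) = 0x28B
s_3 = InvRound(s_2, k_3) = 0xCE0
s_4 = InvRound(s_3, k_2) = 0x443
s_5 = InvRound(s_4, k_1) = 0xBF7
s_6 = InvRound(s_5, k_0) = 0xC4E

0xC4E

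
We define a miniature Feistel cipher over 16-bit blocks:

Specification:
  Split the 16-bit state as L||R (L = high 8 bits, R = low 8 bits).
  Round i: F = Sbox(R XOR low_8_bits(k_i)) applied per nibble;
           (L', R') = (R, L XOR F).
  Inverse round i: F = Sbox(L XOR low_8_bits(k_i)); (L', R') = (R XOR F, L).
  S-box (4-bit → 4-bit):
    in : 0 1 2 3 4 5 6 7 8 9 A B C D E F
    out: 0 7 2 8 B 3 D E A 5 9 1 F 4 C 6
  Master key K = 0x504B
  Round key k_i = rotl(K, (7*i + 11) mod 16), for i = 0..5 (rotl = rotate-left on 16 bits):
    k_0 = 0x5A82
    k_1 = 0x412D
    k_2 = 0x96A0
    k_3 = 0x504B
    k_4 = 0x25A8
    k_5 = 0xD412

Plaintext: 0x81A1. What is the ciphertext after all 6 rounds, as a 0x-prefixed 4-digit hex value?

0x88B2

s_0 = plaintext = 0x81A1
s_1 = Round(s_0, k_0) = 0xA1A9
s_2 = Round(s_1, k_1) = 0xA90A
s_3 = Round(s_2, k_2) = 0x0A30
s_4 = Round(s_3, k_3) = 0x30EB
s_5 = Round(s_4, k_4) = 0xEB88
s_6 = Round(s_5, k_5) = 0x88B2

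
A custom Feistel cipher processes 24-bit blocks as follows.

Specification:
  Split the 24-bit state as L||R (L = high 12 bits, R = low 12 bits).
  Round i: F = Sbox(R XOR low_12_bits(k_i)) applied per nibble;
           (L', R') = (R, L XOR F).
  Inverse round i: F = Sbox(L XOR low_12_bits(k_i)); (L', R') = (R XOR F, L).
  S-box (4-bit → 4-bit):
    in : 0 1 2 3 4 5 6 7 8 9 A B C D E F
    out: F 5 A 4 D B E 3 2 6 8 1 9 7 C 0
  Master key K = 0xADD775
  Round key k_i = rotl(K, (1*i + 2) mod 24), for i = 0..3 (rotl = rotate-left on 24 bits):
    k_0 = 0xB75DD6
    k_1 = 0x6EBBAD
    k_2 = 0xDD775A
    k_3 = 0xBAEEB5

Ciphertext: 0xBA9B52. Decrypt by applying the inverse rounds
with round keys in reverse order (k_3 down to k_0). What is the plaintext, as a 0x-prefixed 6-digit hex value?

0xE8E41E

s_0 = ciphertext = 0xBA9B52
s_1 = InvRound(s_0, k_3) = 0x00BBA9
s_2 = InvRound(s_1, k_2) = 0x81C00B
s_3 = InvRound(s_2, k_1) = 0x41E81C
s_4 = InvRound(s_3, k_0) = 0xE8E41E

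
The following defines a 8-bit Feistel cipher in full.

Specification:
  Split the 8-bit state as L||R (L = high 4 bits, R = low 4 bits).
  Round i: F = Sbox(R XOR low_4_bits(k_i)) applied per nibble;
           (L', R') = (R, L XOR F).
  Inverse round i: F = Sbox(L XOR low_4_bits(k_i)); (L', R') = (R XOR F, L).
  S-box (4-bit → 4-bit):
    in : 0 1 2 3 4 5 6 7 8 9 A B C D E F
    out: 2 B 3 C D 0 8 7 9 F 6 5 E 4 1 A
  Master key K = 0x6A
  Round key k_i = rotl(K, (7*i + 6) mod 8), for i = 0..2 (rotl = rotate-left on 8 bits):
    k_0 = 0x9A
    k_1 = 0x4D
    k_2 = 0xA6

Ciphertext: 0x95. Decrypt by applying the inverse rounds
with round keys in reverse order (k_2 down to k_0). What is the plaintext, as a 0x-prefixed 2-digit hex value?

s_0 = ciphertext = 0x95
s_1 = InvRound(s_0, k_2) = 0xF9
s_2 = InvRound(s_1, k_1) = 0xAF
s_3 = InvRound(s_2, k_0) = 0xDA

0xDA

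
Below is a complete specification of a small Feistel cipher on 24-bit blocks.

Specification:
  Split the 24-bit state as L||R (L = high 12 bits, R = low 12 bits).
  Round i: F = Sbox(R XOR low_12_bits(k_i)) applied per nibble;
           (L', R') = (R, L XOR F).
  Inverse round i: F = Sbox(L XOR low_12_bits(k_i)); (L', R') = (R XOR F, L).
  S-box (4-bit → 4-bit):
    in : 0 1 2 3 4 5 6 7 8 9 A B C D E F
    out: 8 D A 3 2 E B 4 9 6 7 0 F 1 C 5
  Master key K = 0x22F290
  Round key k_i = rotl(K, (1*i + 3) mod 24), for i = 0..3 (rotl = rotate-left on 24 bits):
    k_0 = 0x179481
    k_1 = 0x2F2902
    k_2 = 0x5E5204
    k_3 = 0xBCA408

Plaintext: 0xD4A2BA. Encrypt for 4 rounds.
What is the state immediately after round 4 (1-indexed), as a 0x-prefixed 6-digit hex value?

0x82E858

s_0 = plaintext = 0xD4A2BA
s_1 = Round(s_0, k_0) = 0x2BA67A
s_2 = Round(s_1, k_1) = 0x67A7F3
s_3 = Round(s_2, k_2) = 0x7F382E
s_4 = Round(s_3, k_3) = 0x82E858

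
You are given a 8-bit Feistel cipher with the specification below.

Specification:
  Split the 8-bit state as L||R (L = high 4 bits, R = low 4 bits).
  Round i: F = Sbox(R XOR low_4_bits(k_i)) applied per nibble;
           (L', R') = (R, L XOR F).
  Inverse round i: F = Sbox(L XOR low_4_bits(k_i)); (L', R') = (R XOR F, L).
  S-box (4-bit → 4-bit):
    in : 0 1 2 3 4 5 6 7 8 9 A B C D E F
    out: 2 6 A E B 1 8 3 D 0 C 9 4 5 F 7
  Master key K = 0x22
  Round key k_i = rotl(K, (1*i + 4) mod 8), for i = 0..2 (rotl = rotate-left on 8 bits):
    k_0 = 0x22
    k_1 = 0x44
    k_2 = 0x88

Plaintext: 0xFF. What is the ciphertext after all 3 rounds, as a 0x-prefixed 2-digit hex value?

0x07

s_0 = plaintext = 0xFF
s_1 = Round(s_0, k_0) = 0xFA
s_2 = Round(s_1, k_1) = 0xA0
s_3 = Round(s_2, k_2) = 0x07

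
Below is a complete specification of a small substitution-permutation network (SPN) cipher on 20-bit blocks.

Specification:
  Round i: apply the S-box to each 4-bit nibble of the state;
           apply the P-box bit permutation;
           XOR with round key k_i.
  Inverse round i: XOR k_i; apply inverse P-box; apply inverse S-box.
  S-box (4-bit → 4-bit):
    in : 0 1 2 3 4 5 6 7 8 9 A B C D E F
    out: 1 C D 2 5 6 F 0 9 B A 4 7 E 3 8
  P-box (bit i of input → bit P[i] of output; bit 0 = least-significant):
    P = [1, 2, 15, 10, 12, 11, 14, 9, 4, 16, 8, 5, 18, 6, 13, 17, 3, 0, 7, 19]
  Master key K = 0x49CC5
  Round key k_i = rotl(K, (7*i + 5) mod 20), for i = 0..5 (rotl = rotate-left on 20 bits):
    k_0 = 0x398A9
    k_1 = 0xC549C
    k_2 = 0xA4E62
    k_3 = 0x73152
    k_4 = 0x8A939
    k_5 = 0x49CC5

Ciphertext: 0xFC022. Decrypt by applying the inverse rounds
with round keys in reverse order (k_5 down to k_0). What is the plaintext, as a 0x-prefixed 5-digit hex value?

s_0 = ciphertext = 0xFC022
s_1 = InvRound(s_0, k_5) = 0xDAAC9
s_2 = InvRound(s_1, k_4) = 0xBE6F7
s_3 = InvRound(s_2, k_3) = 0xD012D
s_4 = InvRound(s_3, k_2) = 0xE95D9
s_5 = InvRound(s_4, k_1) = 0x3ABB5
s_6 = InvRound(s_5, k_0) = 0x0B483

0x0B483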